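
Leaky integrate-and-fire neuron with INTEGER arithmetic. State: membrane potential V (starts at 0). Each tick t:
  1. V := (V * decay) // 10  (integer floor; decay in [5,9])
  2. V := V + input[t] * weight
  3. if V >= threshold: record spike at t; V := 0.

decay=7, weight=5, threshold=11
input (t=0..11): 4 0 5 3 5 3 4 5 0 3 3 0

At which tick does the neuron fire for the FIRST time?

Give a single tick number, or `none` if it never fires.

Answer: 0

Derivation:
t=0: input=4 -> V=0 FIRE
t=1: input=0 -> V=0
t=2: input=5 -> V=0 FIRE
t=3: input=3 -> V=0 FIRE
t=4: input=5 -> V=0 FIRE
t=5: input=3 -> V=0 FIRE
t=6: input=4 -> V=0 FIRE
t=7: input=5 -> V=0 FIRE
t=8: input=0 -> V=0
t=9: input=3 -> V=0 FIRE
t=10: input=3 -> V=0 FIRE
t=11: input=0 -> V=0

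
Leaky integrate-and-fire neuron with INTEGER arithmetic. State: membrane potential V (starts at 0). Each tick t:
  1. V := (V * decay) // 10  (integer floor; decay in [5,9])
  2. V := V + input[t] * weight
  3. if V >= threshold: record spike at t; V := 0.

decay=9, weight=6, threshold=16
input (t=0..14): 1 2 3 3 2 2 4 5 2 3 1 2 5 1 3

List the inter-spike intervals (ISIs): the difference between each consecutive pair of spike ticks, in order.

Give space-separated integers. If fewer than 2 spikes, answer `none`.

Answer: 1 1 2 1 1 2 2 1 2

Derivation:
t=0: input=1 -> V=6
t=1: input=2 -> V=0 FIRE
t=2: input=3 -> V=0 FIRE
t=3: input=3 -> V=0 FIRE
t=4: input=2 -> V=12
t=5: input=2 -> V=0 FIRE
t=6: input=4 -> V=0 FIRE
t=7: input=5 -> V=0 FIRE
t=8: input=2 -> V=12
t=9: input=3 -> V=0 FIRE
t=10: input=1 -> V=6
t=11: input=2 -> V=0 FIRE
t=12: input=5 -> V=0 FIRE
t=13: input=1 -> V=6
t=14: input=3 -> V=0 FIRE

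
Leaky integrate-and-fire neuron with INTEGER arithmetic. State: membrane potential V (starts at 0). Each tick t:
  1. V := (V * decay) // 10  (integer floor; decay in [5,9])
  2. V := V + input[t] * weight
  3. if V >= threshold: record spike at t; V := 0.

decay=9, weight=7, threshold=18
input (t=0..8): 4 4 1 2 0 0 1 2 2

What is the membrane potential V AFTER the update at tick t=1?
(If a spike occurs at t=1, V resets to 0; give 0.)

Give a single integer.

Answer: 0

Derivation:
t=0: input=4 -> V=0 FIRE
t=1: input=4 -> V=0 FIRE
t=2: input=1 -> V=7
t=3: input=2 -> V=0 FIRE
t=4: input=0 -> V=0
t=5: input=0 -> V=0
t=6: input=1 -> V=7
t=7: input=2 -> V=0 FIRE
t=8: input=2 -> V=14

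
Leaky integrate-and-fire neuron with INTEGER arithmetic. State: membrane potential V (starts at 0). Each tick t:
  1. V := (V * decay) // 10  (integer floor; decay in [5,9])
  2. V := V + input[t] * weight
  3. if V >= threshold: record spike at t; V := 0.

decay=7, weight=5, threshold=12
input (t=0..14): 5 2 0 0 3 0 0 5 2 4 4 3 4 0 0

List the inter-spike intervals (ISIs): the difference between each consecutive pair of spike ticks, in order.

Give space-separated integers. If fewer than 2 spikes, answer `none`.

t=0: input=5 -> V=0 FIRE
t=1: input=2 -> V=10
t=2: input=0 -> V=7
t=3: input=0 -> V=4
t=4: input=3 -> V=0 FIRE
t=5: input=0 -> V=0
t=6: input=0 -> V=0
t=7: input=5 -> V=0 FIRE
t=8: input=2 -> V=10
t=9: input=4 -> V=0 FIRE
t=10: input=4 -> V=0 FIRE
t=11: input=3 -> V=0 FIRE
t=12: input=4 -> V=0 FIRE
t=13: input=0 -> V=0
t=14: input=0 -> V=0

Answer: 4 3 2 1 1 1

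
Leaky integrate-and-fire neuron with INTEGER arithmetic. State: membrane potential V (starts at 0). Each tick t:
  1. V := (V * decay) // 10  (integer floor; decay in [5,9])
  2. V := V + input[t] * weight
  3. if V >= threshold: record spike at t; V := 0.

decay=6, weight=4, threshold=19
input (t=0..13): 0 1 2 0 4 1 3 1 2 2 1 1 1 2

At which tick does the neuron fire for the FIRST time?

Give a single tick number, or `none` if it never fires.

t=0: input=0 -> V=0
t=1: input=1 -> V=4
t=2: input=2 -> V=10
t=3: input=0 -> V=6
t=4: input=4 -> V=0 FIRE
t=5: input=1 -> V=4
t=6: input=3 -> V=14
t=7: input=1 -> V=12
t=8: input=2 -> V=15
t=9: input=2 -> V=17
t=10: input=1 -> V=14
t=11: input=1 -> V=12
t=12: input=1 -> V=11
t=13: input=2 -> V=14

Answer: 4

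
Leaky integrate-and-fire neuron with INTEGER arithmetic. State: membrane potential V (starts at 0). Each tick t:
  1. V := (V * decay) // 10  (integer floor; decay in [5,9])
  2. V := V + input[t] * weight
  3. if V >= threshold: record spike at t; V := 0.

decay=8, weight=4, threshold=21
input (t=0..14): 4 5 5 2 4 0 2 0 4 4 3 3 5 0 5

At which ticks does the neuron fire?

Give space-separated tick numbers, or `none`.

Answer: 1 3 8 10 12

Derivation:
t=0: input=4 -> V=16
t=1: input=5 -> V=0 FIRE
t=2: input=5 -> V=20
t=3: input=2 -> V=0 FIRE
t=4: input=4 -> V=16
t=5: input=0 -> V=12
t=6: input=2 -> V=17
t=7: input=0 -> V=13
t=8: input=4 -> V=0 FIRE
t=9: input=4 -> V=16
t=10: input=3 -> V=0 FIRE
t=11: input=3 -> V=12
t=12: input=5 -> V=0 FIRE
t=13: input=0 -> V=0
t=14: input=5 -> V=20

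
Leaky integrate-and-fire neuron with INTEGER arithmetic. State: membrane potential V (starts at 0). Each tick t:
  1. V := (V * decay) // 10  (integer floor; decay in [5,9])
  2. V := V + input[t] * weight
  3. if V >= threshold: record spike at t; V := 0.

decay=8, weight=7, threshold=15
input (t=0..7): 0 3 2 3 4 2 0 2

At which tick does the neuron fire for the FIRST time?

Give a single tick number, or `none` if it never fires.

Answer: 1

Derivation:
t=0: input=0 -> V=0
t=1: input=3 -> V=0 FIRE
t=2: input=2 -> V=14
t=3: input=3 -> V=0 FIRE
t=4: input=4 -> V=0 FIRE
t=5: input=2 -> V=14
t=6: input=0 -> V=11
t=7: input=2 -> V=0 FIRE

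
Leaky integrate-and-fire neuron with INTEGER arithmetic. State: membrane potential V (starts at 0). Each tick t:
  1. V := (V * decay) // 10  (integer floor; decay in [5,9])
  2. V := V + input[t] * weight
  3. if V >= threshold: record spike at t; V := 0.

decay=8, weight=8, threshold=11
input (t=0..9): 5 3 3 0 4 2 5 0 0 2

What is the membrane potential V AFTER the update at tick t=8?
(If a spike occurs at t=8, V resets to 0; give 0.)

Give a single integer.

t=0: input=5 -> V=0 FIRE
t=1: input=3 -> V=0 FIRE
t=2: input=3 -> V=0 FIRE
t=3: input=0 -> V=0
t=4: input=4 -> V=0 FIRE
t=5: input=2 -> V=0 FIRE
t=6: input=5 -> V=0 FIRE
t=7: input=0 -> V=0
t=8: input=0 -> V=0
t=9: input=2 -> V=0 FIRE

Answer: 0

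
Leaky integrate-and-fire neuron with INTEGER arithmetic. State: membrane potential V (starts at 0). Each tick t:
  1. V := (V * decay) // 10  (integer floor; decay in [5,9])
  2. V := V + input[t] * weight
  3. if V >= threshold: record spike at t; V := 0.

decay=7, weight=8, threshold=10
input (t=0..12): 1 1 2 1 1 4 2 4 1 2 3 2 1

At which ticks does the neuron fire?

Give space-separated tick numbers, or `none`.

t=0: input=1 -> V=8
t=1: input=1 -> V=0 FIRE
t=2: input=2 -> V=0 FIRE
t=3: input=1 -> V=8
t=4: input=1 -> V=0 FIRE
t=5: input=4 -> V=0 FIRE
t=6: input=2 -> V=0 FIRE
t=7: input=4 -> V=0 FIRE
t=8: input=1 -> V=8
t=9: input=2 -> V=0 FIRE
t=10: input=3 -> V=0 FIRE
t=11: input=2 -> V=0 FIRE
t=12: input=1 -> V=8

Answer: 1 2 4 5 6 7 9 10 11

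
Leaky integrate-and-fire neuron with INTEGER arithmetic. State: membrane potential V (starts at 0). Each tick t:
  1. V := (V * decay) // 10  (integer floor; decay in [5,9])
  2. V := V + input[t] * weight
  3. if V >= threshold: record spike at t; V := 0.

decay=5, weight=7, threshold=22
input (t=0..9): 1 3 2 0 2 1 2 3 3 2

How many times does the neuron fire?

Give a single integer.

t=0: input=1 -> V=7
t=1: input=3 -> V=0 FIRE
t=2: input=2 -> V=14
t=3: input=0 -> V=7
t=4: input=2 -> V=17
t=5: input=1 -> V=15
t=6: input=2 -> V=21
t=7: input=3 -> V=0 FIRE
t=8: input=3 -> V=21
t=9: input=2 -> V=0 FIRE

Answer: 3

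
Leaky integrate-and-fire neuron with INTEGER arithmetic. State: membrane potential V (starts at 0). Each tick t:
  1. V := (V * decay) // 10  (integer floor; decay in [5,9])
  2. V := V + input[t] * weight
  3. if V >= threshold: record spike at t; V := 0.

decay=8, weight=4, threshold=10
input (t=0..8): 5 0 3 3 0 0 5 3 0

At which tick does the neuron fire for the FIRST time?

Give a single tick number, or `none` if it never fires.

t=0: input=5 -> V=0 FIRE
t=1: input=0 -> V=0
t=2: input=3 -> V=0 FIRE
t=3: input=3 -> V=0 FIRE
t=4: input=0 -> V=0
t=5: input=0 -> V=0
t=6: input=5 -> V=0 FIRE
t=7: input=3 -> V=0 FIRE
t=8: input=0 -> V=0

Answer: 0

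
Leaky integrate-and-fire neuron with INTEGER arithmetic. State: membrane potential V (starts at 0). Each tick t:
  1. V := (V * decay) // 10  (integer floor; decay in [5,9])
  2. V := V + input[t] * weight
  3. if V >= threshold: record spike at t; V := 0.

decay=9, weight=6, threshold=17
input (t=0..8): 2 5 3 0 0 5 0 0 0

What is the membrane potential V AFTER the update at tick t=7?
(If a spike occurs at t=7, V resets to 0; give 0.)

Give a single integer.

t=0: input=2 -> V=12
t=1: input=5 -> V=0 FIRE
t=2: input=3 -> V=0 FIRE
t=3: input=0 -> V=0
t=4: input=0 -> V=0
t=5: input=5 -> V=0 FIRE
t=6: input=0 -> V=0
t=7: input=0 -> V=0
t=8: input=0 -> V=0

Answer: 0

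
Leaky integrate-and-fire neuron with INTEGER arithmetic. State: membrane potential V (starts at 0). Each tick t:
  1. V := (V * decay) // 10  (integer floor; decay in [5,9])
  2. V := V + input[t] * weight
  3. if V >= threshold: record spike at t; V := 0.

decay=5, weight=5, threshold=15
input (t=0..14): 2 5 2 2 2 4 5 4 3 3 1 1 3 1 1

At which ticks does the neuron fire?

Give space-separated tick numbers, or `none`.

Answer: 1 3 5 6 7 8 9 12

Derivation:
t=0: input=2 -> V=10
t=1: input=5 -> V=0 FIRE
t=2: input=2 -> V=10
t=3: input=2 -> V=0 FIRE
t=4: input=2 -> V=10
t=5: input=4 -> V=0 FIRE
t=6: input=5 -> V=0 FIRE
t=7: input=4 -> V=0 FIRE
t=8: input=3 -> V=0 FIRE
t=9: input=3 -> V=0 FIRE
t=10: input=1 -> V=5
t=11: input=1 -> V=7
t=12: input=3 -> V=0 FIRE
t=13: input=1 -> V=5
t=14: input=1 -> V=7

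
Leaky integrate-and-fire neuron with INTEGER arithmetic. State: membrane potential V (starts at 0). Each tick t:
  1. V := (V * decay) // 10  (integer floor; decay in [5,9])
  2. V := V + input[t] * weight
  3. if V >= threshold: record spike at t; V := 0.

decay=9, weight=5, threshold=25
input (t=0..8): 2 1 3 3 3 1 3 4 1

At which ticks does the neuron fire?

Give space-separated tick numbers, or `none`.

Answer: 2 4 7

Derivation:
t=0: input=2 -> V=10
t=1: input=1 -> V=14
t=2: input=3 -> V=0 FIRE
t=3: input=3 -> V=15
t=4: input=3 -> V=0 FIRE
t=5: input=1 -> V=5
t=6: input=3 -> V=19
t=7: input=4 -> V=0 FIRE
t=8: input=1 -> V=5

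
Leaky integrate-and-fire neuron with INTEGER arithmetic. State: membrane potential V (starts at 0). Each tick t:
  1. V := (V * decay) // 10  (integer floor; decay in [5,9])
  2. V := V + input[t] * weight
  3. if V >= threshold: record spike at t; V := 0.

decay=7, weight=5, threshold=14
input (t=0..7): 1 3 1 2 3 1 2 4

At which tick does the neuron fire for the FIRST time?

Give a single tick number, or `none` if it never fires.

t=0: input=1 -> V=5
t=1: input=3 -> V=0 FIRE
t=2: input=1 -> V=5
t=3: input=2 -> V=13
t=4: input=3 -> V=0 FIRE
t=5: input=1 -> V=5
t=6: input=2 -> V=13
t=7: input=4 -> V=0 FIRE

Answer: 1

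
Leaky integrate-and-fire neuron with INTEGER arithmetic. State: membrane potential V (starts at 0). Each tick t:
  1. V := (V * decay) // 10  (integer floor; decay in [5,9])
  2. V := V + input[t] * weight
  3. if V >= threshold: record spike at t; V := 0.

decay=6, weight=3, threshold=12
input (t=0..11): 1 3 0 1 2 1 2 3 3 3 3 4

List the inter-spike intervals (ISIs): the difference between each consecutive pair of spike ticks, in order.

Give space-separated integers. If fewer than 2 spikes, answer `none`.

Answer: 2 2

Derivation:
t=0: input=1 -> V=3
t=1: input=3 -> V=10
t=2: input=0 -> V=6
t=3: input=1 -> V=6
t=4: input=2 -> V=9
t=5: input=1 -> V=8
t=6: input=2 -> V=10
t=7: input=3 -> V=0 FIRE
t=8: input=3 -> V=9
t=9: input=3 -> V=0 FIRE
t=10: input=3 -> V=9
t=11: input=4 -> V=0 FIRE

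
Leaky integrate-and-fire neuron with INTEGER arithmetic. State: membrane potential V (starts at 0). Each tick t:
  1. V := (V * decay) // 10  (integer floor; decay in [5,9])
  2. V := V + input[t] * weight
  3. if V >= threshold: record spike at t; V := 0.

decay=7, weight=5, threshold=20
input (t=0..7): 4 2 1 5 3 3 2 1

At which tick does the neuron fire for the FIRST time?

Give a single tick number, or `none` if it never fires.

t=0: input=4 -> V=0 FIRE
t=1: input=2 -> V=10
t=2: input=1 -> V=12
t=3: input=5 -> V=0 FIRE
t=4: input=3 -> V=15
t=5: input=3 -> V=0 FIRE
t=6: input=2 -> V=10
t=7: input=1 -> V=12

Answer: 0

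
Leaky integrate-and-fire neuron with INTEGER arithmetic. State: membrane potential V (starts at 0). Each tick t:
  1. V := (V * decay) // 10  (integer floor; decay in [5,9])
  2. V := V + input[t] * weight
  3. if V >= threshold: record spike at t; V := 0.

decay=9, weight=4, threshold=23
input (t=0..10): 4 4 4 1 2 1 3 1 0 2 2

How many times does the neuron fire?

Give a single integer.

Answer: 3

Derivation:
t=0: input=4 -> V=16
t=1: input=4 -> V=0 FIRE
t=2: input=4 -> V=16
t=3: input=1 -> V=18
t=4: input=2 -> V=0 FIRE
t=5: input=1 -> V=4
t=6: input=3 -> V=15
t=7: input=1 -> V=17
t=8: input=0 -> V=15
t=9: input=2 -> V=21
t=10: input=2 -> V=0 FIRE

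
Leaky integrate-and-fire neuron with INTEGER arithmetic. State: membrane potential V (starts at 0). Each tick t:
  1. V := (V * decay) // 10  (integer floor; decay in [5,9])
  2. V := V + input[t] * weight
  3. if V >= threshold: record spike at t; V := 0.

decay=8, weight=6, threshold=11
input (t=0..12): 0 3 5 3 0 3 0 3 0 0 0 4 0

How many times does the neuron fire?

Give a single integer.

t=0: input=0 -> V=0
t=1: input=3 -> V=0 FIRE
t=2: input=5 -> V=0 FIRE
t=3: input=3 -> V=0 FIRE
t=4: input=0 -> V=0
t=5: input=3 -> V=0 FIRE
t=6: input=0 -> V=0
t=7: input=3 -> V=0 FIRE
t=8: input=0 -> V=0
t=9: input=0 -> V=0
t=10: input=0 -> V=0
t=11: input=4 -> V=0 FIRE
t=12: input=0 -> V=0

Answer: 6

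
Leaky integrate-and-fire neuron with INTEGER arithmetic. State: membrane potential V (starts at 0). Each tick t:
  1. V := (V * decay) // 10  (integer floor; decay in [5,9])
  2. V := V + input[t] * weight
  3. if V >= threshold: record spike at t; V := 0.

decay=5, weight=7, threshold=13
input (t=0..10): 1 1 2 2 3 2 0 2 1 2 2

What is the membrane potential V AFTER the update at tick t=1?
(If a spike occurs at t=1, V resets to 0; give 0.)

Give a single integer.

t=0: input=1 -> V=7
t=1: input=1 -> V=10
t=2: input=2 -> V=0 FIRE
t=3: input=2 -> V=0 FIRE
t=4: input=3 -> V=0 FIRE
t=5: input=2 -> V=0 FIRE
t=6: input=0 -> V=0
t=7: input=2 -> V=0 FIRE
t=8: input=1 -> V=7
t=9: input=2 -> V=0 FIRE
t=10: input=2 -> V=0 FIRE

Answer: 10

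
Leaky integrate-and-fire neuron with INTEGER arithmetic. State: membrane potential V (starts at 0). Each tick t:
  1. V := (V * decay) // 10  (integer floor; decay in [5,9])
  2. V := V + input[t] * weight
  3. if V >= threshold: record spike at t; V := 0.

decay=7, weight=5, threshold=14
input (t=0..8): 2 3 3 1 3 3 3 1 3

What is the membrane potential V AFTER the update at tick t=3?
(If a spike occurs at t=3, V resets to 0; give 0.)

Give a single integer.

t=0: input=2 -> V=10
t=1: input=3 -> V=0 FIRE
t=2: input=3 -> V=0 FIRE
t=3: input=1 -> V=5
t=4: input=3 -> V=0 FIRE
t=5: input=3 -> V=0 FIRE
t=6: input=3 -> V=0 FIRE
t=7: input=1 -> V=5
t=8: input=3 -> V=0 FIRE

Answer: 5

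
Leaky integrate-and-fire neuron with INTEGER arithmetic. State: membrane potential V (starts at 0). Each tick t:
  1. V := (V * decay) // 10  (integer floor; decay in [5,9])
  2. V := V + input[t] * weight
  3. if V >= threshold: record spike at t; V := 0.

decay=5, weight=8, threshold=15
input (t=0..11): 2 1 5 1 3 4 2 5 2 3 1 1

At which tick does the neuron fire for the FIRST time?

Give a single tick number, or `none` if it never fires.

t=0: input=2 -> V=0 FIRE
t=1: input=1 -> V=8
t=2: input=5 -> V=0 FIRE
t=3: input=1 -> V=8
t=4: input=3 -> V=0 FIRE
t=5: input=4 -> V=0 FIRE
t=6: input=2 -> V=0 FIRE
t=7: input=5 -> V=0 FIRE
t=8: input=2 -> V=0 FIRE
t=9: input=3 -> V=0 FIRE
t=10: input=1 -> V=8
t=11: input=1 -> V=12

Answer: 0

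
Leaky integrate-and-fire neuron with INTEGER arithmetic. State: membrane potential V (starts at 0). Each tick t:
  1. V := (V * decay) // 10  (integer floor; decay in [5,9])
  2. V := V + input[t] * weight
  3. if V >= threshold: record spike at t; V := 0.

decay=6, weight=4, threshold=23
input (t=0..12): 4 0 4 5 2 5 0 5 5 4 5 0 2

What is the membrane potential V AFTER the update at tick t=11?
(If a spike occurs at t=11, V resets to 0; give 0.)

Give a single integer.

Answer: 0

Derivation:
t=0: input=4 -> V=16
t=1: input=0 -> V=9
t=2: input=4 -> V=21
t=3: input=5 -> V=0 FIRE
t=4: input=2 -> V=8
t=5: input=5 -> V=0 FIRE
t=6: input=0 -> V=0
t=7: input=5 -> V=20
t=8: input=5 -> V=0 FIRE
t=9: input=4 -> V=16
t=10: input=5 -> V=0 FIRE
t=11: input=0 -> V=0
t=12: input=2 -> V=8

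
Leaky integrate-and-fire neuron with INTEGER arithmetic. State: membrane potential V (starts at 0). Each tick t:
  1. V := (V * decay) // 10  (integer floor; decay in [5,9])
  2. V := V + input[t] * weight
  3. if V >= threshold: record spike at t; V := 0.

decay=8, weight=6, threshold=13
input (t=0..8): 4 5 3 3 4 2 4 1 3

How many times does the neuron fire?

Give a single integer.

Answer: 7

Derivation:
t=0: input=4 -> V=0 FIRE
t=1: input=5 -> V=0 FIRE
t=2: input=3 -> V=0 FIRE
t=3: input=3 -> V=0 FIRE
t=4: input=4 -> V=0 FIRE
t=5: input=2 -> V=12
t=6: input=4 -> V=0 FIRE
t=7: input=1 -> V=6
t=8: input=3 -> V=0 FIRE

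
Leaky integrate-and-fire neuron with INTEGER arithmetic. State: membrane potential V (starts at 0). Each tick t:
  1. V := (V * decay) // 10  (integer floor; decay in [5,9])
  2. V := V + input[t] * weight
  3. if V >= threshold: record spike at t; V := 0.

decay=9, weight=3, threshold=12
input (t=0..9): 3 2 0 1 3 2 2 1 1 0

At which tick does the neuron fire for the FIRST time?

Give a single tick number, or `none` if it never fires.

Answer: 1

Derivation:
t=0: input=3 -> V=9
t=1: input=2 -> V=0 FIRE
t=2: input=0 -> V=0
t=3: input=1 -> V=3
t=4: input=3 -> V=11
t=5: input=2 -> V=0 FIRE
t=6: input=2 -> V=6
t=7: input=1 -> V=8
t=8: input=1 -> V=10
t=9: input=0 -> V=9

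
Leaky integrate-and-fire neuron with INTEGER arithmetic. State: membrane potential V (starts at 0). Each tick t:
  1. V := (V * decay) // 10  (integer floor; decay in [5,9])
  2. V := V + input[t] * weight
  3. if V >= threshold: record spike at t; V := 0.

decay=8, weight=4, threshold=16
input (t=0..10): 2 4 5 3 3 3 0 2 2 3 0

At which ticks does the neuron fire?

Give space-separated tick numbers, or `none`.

Answer: 1 2 4 8

Derivation:
t=0: input=2 -> V=8
t=1: input=4 -> V=0 FIRE
t=2: input=5 -> V=0 FIRE
t=3: input=3 -> V=12
t=4: input=3 -> V=0 FIRE
t=5: input=3 -> V=12
t=6: input=0 -> V=9
t=7: input=2 -> V=15
t=8: input=2 -> V=0 FIRE
t=9: input=3 -> V=12
t=10: input=0 -> V=9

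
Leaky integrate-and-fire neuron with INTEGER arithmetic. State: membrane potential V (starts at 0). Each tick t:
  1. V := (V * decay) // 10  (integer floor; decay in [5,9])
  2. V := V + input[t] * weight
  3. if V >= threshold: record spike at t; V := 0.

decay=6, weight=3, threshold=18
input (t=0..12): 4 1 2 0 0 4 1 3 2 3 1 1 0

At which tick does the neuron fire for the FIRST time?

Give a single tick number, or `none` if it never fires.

t=0: input=4 -> V=12
t=1: input=1 -> V=10
t=2: input=2 -> V=12
t=3: input=0 -> V=7
t=4: input=0 -> V=4
t=5: input=4 -> V=14
t=6: input=1 -> V=11
t=7: input=3 -> V=15
t=8: input=2 -> V=15
t=9: input=3 -> V=0 FIRE
t=10: input=1 -> V=3
t=11: input=1 -> V=4
t=12: input=0 -> V=2

Answer: 9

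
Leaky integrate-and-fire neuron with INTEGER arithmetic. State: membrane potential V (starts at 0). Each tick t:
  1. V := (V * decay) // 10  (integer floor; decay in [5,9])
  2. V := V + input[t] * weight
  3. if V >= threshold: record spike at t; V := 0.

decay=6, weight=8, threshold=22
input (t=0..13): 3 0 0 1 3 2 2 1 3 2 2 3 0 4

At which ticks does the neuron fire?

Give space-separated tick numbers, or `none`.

t=0: input=3 -> V=0 FIRE
t=1: input=0 -> V=0
t=2: input=0 -> V=0
t=3: input=1 -> V=8
t=4: input=3 -> V=0 FIRE
t=5: input=2 -> V=16
t=6: input=2 -> V=0 FIRE
t=7: input=1 -> V=8
t=8: input=3 -> V=0 FIRE
t=9: input=2 -> V=16
t=10: input=2 -> V=0 FIRE
t=11: input=3 -> V=0 FIRE
t=12: input=0 -> V=0
t=13: input=4 -> V=0 FIRE

Answer: 0 4 6 8 10 11 13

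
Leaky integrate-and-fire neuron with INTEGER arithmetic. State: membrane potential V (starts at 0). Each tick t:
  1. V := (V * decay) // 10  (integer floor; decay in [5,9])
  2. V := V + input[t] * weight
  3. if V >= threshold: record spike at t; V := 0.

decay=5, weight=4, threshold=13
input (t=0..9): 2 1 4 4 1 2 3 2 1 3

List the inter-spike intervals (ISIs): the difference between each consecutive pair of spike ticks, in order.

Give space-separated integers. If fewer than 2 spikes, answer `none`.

t=0: input=2 -> V=8
t=1: input=1 -> V=8
t=2: input=4 -> V=0 FIRE
t=3: input=4 -> V=0 FIRE
t=4: input=1 -> V=4
t=5: input=2 -> V=10
t=6: input=3 -> V=0 FIRE
t=7: input=2 -> V=8
t=8: input=1 -> V=8
t=9: input=3 -> V=0 FIRE

Answer: 1 3 3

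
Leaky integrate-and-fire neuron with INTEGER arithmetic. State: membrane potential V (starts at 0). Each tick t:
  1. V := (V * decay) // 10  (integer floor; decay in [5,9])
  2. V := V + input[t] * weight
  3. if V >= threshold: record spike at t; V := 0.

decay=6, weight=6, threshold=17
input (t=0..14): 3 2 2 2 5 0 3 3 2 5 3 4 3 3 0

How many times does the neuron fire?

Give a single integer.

t=0: input=3 -> V=0 FIRE
t=1: input=2 -> V=12
t=2: input=2 -> V=0 FIRE
t=3: input=2 -> V=12
t=4: input=5 -> V=0 FIRE
t=5: input=0 -> V=0
t=6: input=3 -> V=0 FIRE
t=7: input=3 -> V=0 FIRE
t=8: input=2 -> V=12
t=9: input=5 -> V=0 FIRE
t=10: input=3 -> V=0 FIRE
t=11: input=4 -> V=0 FIRE
t=12: input=3 -> V=0 FIRE
t=13: input=3 -> V=0 FIRE
t=14: input=0 -> V=0

Answer: 10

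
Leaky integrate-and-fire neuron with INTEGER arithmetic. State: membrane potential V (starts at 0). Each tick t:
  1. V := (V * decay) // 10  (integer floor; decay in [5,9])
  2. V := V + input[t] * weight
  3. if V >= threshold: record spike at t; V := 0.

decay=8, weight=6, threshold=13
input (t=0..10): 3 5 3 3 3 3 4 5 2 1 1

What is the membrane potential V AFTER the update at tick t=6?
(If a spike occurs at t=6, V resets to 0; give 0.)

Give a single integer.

Answer: 0

Derivation:
t=0: input=3 -> V=0 FIRE
t=1: input=5 -> V=0 FIRE
t=2: input=3 -> V=0 FIRE
t=3: input=3 -> V=0 FIRE
t=4: input=3 -> V=0 FIRE
t=5: input=3 -> V=0 FIRE
t=6: input=4 -> V=0 FIRE
t=7: input=5 -> V=0 FIRE
t=8: input=2 -> V=12
t=9: input=1 -> V=0 FIRE
t=10: input=1 -> V=6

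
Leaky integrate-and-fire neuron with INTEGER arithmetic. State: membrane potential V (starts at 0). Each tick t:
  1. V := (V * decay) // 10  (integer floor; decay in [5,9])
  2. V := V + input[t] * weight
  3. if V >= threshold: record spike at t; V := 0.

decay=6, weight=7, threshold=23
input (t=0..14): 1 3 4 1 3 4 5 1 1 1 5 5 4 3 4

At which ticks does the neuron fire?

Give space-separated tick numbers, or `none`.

t=0: input=1 -> V=7
t=1: input=3 -> V=0 FIRE
t=2: input=4 -> V=0 FIRE
t=3: input=1 -> V=7
t=4: input=3 -> V=0 FIRE
t=5: input=4 -> V=0 FIRE
t=6: input=5 -> V=0 FIRE
t=7: input=1 -> V=7
t=8: input=1 -> V=11
t=9: input=1 -> V=13
t=10: input=5 -> V=0 FIRE
t=11: input=5 -> V=0 FIRE
t=12: input=4 -> V=0 FIRE
t=13: input=3 -> V=21
t=14: input=4 -> V=0 FIRE

Answer: 1 2 4 5 6 10 11 12 14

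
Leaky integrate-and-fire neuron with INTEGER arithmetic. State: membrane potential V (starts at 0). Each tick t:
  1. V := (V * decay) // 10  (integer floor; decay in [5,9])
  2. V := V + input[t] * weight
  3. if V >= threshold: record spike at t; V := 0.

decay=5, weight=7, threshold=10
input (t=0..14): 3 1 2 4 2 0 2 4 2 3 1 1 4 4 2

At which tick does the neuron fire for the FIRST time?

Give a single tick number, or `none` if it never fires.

t=0: input=3 -> V=0 FIRE
t=1: input=1 -> V=7
t=2: input=2 -> V=0 FIRE
t=3: input=4 -> V=0 FIRE
t=4: input=2 -> V=0 FIRE
t=5: input=0 -> V=0
t=6: input=2 -> V=0 FIRE
t=7: input=4 -> V=0 FIRE
t=8: input=2 -> V=0 FIRE
t=9: input=3 -> V=0 FIRE
t=10: input=1 -> V=7
t=11: input=1 -> V=0 FIRE
t=12: input=4 -> V=0 FIRE
t=13: input=4 -> V=0 FIRE
t=14: input=2 -> V=0 FIRE

Answer: 0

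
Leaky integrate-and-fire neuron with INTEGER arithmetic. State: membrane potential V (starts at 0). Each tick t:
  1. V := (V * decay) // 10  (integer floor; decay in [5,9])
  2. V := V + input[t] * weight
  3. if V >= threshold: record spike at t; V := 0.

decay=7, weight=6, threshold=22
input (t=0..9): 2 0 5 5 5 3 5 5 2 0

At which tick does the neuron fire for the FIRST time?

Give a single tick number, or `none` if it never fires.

Answer: 2

Derivation:
t=0: input=2 -> V=12
t=1: input=0 -> V=8
t=2: input=5 -> V=0 FIRE
t=3: input=5 -> V=0 FIRE
t=4: input=5 -> V=0 FIRE
t=5: input=3 -> V=18
t=6: input=5 -> V=0 FIRE
t=7: input=5 -> V=0 FIRE
t=8: input=2 -> V=12
t=9: input=0 -> V=8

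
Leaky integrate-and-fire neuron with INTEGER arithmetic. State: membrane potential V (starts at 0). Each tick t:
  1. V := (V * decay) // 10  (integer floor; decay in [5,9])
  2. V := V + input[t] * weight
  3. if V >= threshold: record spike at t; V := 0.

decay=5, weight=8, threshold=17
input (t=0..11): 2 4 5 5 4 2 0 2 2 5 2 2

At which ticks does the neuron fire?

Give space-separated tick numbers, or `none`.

Answer: 1 2 3 4 7 9 11

Derivation:
t=0: input=2 -> V=16
t=1: input=4 -> V=0 FIRE
t=2: input=5 -> V=0 FIRE
t=3: input=5 -> V=0 FIRE
t=4: input=4 -> V=0 FIRE
t=5: input=2 -> V=16
t=6: input=0 -> V=8
t=7: input=2 -> V=0 FIRE
t=8: input=2 -> V=16
t=9: input=5 -> V=0 FIRE
t=10: input=2 -> V=16
t=11: input=2 -> V=0 FIRE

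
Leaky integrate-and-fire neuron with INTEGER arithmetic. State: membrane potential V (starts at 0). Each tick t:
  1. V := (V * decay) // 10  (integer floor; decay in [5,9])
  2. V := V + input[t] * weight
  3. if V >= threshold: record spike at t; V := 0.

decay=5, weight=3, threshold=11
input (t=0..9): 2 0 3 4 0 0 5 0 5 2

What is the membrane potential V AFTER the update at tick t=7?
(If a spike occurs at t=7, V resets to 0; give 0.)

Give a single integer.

Answer: 0

Derivation:
t=0: input=2 -> V=6
t=1: input=0 -> V=3
t=2: input=3 -> V=10
t=3: input=4 -> V=0 FIRE
t=4: input=0 -> V=0
t=5: input=0 -> V=0
t=6: input=5 -> V=0 FIRE
t=7: input=0 -> V=0
t=8: input=5 -> V=0 FIRE
t=9: input=2 -> V=6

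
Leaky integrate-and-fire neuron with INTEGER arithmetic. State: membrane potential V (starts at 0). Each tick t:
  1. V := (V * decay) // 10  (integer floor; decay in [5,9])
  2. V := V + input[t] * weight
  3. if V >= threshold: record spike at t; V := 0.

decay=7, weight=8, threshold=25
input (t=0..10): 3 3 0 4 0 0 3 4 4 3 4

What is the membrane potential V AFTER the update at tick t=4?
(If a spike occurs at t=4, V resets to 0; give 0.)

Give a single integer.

t=0: input=3 -> V=24
t=1: input=3 -> V=0 FIRE
t=2: input=0 -> V=0
t=3: input=4 -> V=0 FIRE
t=4: input=0 -> V=0
t=5: input=0 -> V=0
t=6: input=3 -> V=24
t=7: input=4 -> V=0 FIRE
t=8: input=4 -> V=0 FIRE
t=9: input=3 -> V=24
t=10: input=4 -> V=0 FIRE

Answer: 0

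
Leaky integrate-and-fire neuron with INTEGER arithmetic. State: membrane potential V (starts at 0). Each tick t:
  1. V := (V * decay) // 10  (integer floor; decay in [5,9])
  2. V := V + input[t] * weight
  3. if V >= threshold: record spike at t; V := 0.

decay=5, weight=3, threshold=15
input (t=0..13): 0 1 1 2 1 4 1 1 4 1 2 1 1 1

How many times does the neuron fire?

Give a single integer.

Answer: 1

Derivation:
t=0: input=0 -> V=0
t=1: input=1 -> V=3
t=2: input=1 -> V=4
t=3: input=2 -> V=8
t=4: input=1 -> V=7
t=5: input=4 -> V=0 FIRE
t=6: input=1 -> V=3
t=7: input=1 -> V=4
t=8: input=4 -> V=14
t=9: input=1 -> V=10
t=10: input=2 -> V=11
t=11: input=1 -> V=8
t=12: input=1 -> V=7
t=13: input=1 -> V=6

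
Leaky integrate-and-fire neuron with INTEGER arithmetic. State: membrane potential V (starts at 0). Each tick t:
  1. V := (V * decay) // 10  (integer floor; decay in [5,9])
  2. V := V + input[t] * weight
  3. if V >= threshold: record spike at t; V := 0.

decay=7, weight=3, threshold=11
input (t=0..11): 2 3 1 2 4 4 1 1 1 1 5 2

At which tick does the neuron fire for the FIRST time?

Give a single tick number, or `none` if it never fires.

t=0: input=2 -> V=6
t=1: input=3 -> V=0 FIRE
t=2: input=1 -> V=3
t=3: input=2 -> V=8
t=4: input=4 -> V=0 FIRE
t=5: input=4 -> V=0 FIRE
t=6: input=1 -> V=3
t=7: input=1 -> V=5
t=8: input=1 -> V=6
t=9: input=1 -> V=7
t=10: input=5 -> V=0 FIRE
t=11: input=2 -> V=6

Answer: 1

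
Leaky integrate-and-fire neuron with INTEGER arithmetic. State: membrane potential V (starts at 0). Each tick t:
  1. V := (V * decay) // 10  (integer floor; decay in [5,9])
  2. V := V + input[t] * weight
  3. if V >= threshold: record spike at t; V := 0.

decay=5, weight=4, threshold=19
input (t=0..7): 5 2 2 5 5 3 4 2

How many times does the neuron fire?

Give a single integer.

t=0: input=5 -> V=0 FIRE
t=1: input=2 -> V=8
t=2: input=2 -> V=12
t=3: input=5 -> V=0 FIRE
t=4: input=5 -> V=0 FIRE
t=5: input=3 -> V=12
t=6: input=4 -> V=0 FIRE
t=7: input=2 -> V=8

Answer: 4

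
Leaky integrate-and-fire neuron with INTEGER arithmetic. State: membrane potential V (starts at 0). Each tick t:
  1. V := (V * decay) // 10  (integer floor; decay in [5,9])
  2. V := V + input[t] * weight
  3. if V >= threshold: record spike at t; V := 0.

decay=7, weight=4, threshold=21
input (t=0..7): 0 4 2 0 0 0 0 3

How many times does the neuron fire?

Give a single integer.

Answer: 0

Derivation:
t=0: input=0 -> V=0
t=1: input=4 -> V=16
t=2: input=2 -> V=19
t=3: input=0 -> V=13
t=4: input=0 -> V=9
t=5: input=0 -> V=6
t=6: input=0 -> V=4
t=7: input=3 -> V=14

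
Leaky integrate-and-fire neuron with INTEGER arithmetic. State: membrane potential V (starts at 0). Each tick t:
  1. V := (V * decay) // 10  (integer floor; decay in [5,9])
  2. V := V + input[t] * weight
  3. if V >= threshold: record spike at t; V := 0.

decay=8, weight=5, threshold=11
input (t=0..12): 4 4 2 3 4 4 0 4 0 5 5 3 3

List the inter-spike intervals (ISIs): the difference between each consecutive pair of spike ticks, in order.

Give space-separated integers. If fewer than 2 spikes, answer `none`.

t=0: input=4 -> V=0 FIRE
t=1: input=4 -> V=0 FIRE
t=2: input=2 -> V=10
t=3: input=3 -> V=0 FIRE
t=4: input=4 -> V=0 FIRE
t=5: input=4 -> V=0 FIRE
t=6: input=0 -> V=0
t=7: input=4 -> V=0 FIRE
t=8: input=0 -> V=0
t=9: input=5 -> V=0 FIRE
t=10: input=5 -> V=0 FIRE
t=11: input=3 -> V=0 FIRE
t=12: input=3 -> V=0 FIRE

Answer: 1 2 1 1 2 2 1 1 1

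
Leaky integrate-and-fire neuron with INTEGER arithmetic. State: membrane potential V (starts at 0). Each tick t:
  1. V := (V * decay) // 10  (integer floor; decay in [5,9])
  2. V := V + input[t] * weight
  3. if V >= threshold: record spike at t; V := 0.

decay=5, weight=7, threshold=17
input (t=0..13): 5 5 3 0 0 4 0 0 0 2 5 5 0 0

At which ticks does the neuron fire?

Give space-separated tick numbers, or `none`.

Answer: 0 1 2 5 10 11

Derivation:
t=0: input=5 -> V=0 FIRE
t=1: input=5 -> V=0 FIRE
t=2: input=3 -> V=0 FIRE
t=3: input=0 -> V=0
t=4: input=0 -> V=0
t=5: input=4 -> V=0 FIRE
t=6: input=0 -> V=0
t=7: input=0 -> V=0
t=8: input=0 -> V=0
t=9: input=2 -> V=14
t=10: input=5 -> V=0 FIRE
t=11: input=5 -> V=0 FIRE
t=12: input=0 -> V=0
t=13: input=0 -> V=0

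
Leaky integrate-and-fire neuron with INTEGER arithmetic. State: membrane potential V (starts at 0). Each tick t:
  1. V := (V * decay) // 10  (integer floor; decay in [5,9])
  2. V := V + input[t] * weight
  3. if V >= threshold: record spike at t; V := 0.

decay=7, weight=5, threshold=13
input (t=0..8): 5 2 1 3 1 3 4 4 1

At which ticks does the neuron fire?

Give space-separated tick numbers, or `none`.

Answer: 0 3 5 6 7

Derivation:
t=0: input=5 -> V=0 FIRE
t=1: input=2 -> V=10
t=2: input=1 -> V=12
t=3: input=3 -> V=0 FIRE
t=4: input=1 -> V=5
t=5: input=3 -> V=0 FIRE
t=6: input=4 -> V=0 FIRE
t=7: input=4 -> V=0 FIRE
t=8: input=1 -> V=5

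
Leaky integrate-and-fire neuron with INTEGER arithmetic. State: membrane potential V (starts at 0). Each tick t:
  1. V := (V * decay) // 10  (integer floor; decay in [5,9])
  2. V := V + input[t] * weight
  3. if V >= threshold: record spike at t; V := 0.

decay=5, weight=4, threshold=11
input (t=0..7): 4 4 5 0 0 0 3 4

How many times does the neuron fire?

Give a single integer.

t=0: input=4 -> V=0 FIRE
t=1: input=4 -> V=0 FIRE
t=2: input=5 -> V=0 FIRE
t=3: input=0 -> V=0
t=4: input=0 -> V=0
t=5: input=0 -> V=0
t=6: input=3 -> V=0 FIRE
t=7: input=4 -> V=0 FIRE

Answer: 5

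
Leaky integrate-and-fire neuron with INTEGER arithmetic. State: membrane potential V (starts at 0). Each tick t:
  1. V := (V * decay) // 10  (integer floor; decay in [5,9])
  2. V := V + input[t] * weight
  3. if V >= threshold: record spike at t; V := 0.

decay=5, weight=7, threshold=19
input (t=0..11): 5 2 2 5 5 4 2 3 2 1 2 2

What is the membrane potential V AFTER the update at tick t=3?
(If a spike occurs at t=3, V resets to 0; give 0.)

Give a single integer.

t=0: input=5 -> V=0 FIRE
t=1: input=2 -> V=14
t=2: input=2 -> V=0 FIRE
t=3: input=5 -> V=0 FIRE
t=4: input=5 -> V=0 FIRE
t=5: input=4 -> V=0 FIRE
t=6: input=2 -> V=14
t=7: input=3 -> V=0 FIRE
t=8: input=2 -> V=14
t=9: input=1 -> V=14
t=10: input=2 -> V=0 FIRE
t=11: input=2 -> V=14

Answer: 0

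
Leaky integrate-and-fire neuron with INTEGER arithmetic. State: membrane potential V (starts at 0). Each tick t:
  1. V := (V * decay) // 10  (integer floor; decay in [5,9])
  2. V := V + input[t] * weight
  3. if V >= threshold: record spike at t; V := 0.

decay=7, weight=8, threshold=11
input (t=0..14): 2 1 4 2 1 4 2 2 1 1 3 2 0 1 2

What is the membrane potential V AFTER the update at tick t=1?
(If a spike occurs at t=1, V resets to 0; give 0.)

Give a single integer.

Answer: 8

Derivation:
t=0: input=2 -> V=0 FIRE
t=1: input=1 -> V=8
t=2: input=4 -> V=0 FIRE
t=3: input=2 -> V=0 FIRE
t=4: input=1 -> V=8
t=5: input=4 -> V=0 FIRE
t=6: input=2 -> V=0 FIRE
t=7: input=2 -> V=0 FIRE
t=8: input=1 -> V=8
t=9: input=1 -> V=0 FIRE
t=10: input=3 -> V=0 FIRE
t=11: input=2 -> V=0 FIRE
t=12: input=0 -> V=0
t=13: input=1 -> V=8
t=14: input=2 -> V=0 FIRE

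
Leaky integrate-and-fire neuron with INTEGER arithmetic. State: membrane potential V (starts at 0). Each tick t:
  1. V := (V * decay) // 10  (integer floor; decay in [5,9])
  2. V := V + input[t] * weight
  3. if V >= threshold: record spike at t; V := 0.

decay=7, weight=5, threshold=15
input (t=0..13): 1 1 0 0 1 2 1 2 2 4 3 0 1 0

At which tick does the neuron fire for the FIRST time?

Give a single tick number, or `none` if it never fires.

Answer: 7

Derivation:
t=0: input=1 -> V=5
t=1: input=1 -> V=8
t=2: input=0 -> V=5
t=3: input=0 -> V=3
t=4: input=1 -> V=7
t=5: input=2 -> V=14
t=6: input=1 -> V=14
t=7: input=2 -> V=0 FIRE
t=8: input=2 -> V=10
t=9: input=4 -> V=0 FIRE
t=10: input=3 -> V=0 FIRE
t=11: input=0 -> V=0
t=12: input=1 -> V=5
t=13: input=0 -> V=3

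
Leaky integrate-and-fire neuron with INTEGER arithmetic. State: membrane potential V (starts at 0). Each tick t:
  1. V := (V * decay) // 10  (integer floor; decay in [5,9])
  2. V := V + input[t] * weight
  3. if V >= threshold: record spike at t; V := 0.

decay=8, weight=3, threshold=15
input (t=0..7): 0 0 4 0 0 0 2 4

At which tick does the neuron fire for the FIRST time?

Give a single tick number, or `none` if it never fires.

Answer: 7

Derivation:
t=0: input=0 -> V=0
t=1: input=0 -> V=0
t=2: input=4 -> V=12
t=3: input=0 -> V=9
t=4: input=0 -> V=7
t=5: input=0 -> V=5
t=6: input=2 -> V=10
t=7: input=4 -> V=0 FIRE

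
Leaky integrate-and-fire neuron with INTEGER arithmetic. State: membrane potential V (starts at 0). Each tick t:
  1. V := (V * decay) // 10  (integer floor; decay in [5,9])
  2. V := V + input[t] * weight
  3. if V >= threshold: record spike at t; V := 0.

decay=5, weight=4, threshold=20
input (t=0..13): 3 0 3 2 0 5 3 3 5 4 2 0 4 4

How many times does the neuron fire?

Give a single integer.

Answer: 3

Derivation:
t=0: input=3 -> V=12
t=1: input=0 -> V=6
t=2: input=3 -> V=15
t=3: input=2 -> V=15
t=4: input=0 -> V=7
t=5: input=5 -> V=0 FIRE
t=6: input=3 -> V=12
t=7: input=3 -> V=18
t=8: input=5 -> V=0 FIRE
t=9: input=4 -> V=16
t=10: input=2 -> V=16
t=11: input=0 -> V=8
t=12: input=4 -> V=0 FIRE
t=13: input=4 -> V=16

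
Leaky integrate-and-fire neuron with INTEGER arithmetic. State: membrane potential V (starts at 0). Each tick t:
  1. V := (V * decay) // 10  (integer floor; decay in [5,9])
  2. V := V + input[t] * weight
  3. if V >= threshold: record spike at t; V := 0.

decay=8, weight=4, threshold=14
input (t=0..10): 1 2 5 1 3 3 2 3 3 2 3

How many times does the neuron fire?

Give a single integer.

Answer: 5

Derivation:
t=0: input=1 -> V=4
t=1: input=2 -> V=11
t=2: input=5 -> V=0 FIRE
t=3: input=1 -> V=4
t=4: input=3 -> V=0 FIRE
t=5: input=3 -> V=12
t=6: input=2 -> V=0 FIRE
t=7: input=3 -> V=12
t=8: input=3 -> V=0 FIRE
t=9: input=2 -> V=8
t=10: input=3 -> V=0 FIRE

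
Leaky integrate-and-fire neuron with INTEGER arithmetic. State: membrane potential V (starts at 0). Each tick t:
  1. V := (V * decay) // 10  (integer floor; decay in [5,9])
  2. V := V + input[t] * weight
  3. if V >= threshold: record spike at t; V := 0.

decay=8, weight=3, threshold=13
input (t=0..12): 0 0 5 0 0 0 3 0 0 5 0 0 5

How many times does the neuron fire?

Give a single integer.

Answer: 3

Derivation:
t=0: input=0 -> V=0
t=1: input=0 -> V=0
t=2: input=5 -> V=0 FIRE
t=3: input=0 -> V=0
t=4: input=0 -> V=0
t=5: input=0 -> V=0
t=6: input=3 -> V=9
t=7: input=0 -> V=7
t=8: input=0 -> V=5
t=9: input=5 -> V=0 FIRE
t=10: input=0 -> V=0
t=11: input=0 -> V=0
t=12: input=5 -> V=0 FIRE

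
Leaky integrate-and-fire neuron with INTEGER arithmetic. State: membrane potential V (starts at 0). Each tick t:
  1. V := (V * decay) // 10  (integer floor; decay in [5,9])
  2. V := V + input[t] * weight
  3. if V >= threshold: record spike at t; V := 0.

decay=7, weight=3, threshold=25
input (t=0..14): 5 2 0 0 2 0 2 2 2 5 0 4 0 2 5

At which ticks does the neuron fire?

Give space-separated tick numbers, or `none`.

Answer: 9

Derivation:
t=0: input=5 -> V=15
t=1: input=2 -> V=16
t=2: input=0 -> V=11
t=3: input=0 -> V=7
t=4: input=2 -> V=10
t=5: input=0 -> V=7
t=6: input=2 -> V=10
t=7: input=2 -> V=13
t=8: input=2 -> V=15
t=9: input=5 -> V=0 FIRE
t=10: input=0 -> V=0
t=11: input=4 -> V=12
t=12: input=0 -> V=8
t=13: input=2 -> V=11
t=14: input=5 -> V=22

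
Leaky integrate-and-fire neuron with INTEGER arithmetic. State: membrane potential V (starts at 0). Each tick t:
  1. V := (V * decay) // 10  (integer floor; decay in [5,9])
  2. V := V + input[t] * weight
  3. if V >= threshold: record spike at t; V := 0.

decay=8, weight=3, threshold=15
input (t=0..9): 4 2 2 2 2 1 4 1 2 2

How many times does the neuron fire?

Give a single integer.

Answer: 2

Derivation:
t=0: input=4 -> V=12
t=1: input=2 -> V=0 FIRE
t=2: input=2 -> V=6
t=3: input=2 -> V=10
t=4: input=2 -> V=14
t=5: input=1 -> V=14
t=6: input=4 -> V=0 FIRE
t=7: input=1 -> V=3
t=8: input=2 -> V=8
t=9: input=2 -> V=12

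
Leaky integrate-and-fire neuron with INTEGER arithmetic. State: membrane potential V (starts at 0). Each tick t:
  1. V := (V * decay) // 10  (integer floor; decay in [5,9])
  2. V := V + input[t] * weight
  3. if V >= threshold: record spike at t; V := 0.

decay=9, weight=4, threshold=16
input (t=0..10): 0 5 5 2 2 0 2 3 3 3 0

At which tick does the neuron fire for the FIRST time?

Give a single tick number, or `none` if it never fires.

Answer: 1

Derivation:
t=0: input=0 -> V=0
t=1: input=5 -> V=0 FIRE
t=2: input=5 -> V=0 FIRE
t=3: input=2 -> V=8
t=4: input=2 -> V=15
t=5: input=0 -> V=13
t=6: input=2 -> V=0 FIRE
t=7: input=3 -> V=12
t=8: input=3 -> V=0 FIRE
t=9: input=3 -> V=12
t=10: input=0 -> V=10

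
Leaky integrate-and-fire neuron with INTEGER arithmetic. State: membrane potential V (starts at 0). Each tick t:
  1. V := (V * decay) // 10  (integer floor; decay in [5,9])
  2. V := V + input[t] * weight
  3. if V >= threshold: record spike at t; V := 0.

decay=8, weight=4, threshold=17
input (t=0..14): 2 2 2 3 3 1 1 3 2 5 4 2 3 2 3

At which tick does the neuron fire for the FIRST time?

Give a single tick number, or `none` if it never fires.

Answer: 2

Derivation:
t=0: input=2 -> V=8
t=1: input=2 -> V=14
t=2: input=2 -> V=0 FIRE
t=3: input=3 -> V=12
t=4: input=3 -> V=0 FIRE
t=5: input=1 -> V=4
t=6: input=1 -> V=7
t=7: input=3 -> V=0 FIRE
t=8: input=2 -> V=8
t=9: input=5 -> V=0 FIRE
t=10: input=4 -> V=16
t=11: input=2 -> V=0 FIRE
t=12: input=3 -> V=12
t=13: input=2 -> V=0 FIRE
t=14: input=3 -> V=12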